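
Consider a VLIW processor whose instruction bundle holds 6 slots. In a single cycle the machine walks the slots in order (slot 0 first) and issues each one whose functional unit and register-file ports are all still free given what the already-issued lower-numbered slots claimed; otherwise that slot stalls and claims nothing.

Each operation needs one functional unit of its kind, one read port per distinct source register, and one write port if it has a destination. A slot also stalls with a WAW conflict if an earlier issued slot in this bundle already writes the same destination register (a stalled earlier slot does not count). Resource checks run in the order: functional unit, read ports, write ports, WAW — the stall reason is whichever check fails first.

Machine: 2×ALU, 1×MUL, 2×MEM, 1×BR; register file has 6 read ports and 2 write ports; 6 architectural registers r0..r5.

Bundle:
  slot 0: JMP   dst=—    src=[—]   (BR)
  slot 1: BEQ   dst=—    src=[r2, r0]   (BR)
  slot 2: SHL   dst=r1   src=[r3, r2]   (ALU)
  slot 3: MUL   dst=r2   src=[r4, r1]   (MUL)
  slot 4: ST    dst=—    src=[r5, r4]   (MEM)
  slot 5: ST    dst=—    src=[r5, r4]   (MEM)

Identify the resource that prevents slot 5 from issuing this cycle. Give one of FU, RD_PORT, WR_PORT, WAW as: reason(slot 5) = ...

slot 0 (BR): ISSUE — free A2,Mu1,Ld2,B0 rp6 wp2
slot 1 (BR): stall FU — free A2,Mu1,Ld2,B0 rp6 wp2
slot 2 (ALU): ISSUE — free A1,Mu1,Ld2,B0 rp4 wp1
slot 3 (MUL): ISSUE — free A1,Mu0,Ld2,B0 rp2 wp0
slot 4 (MEM): ISSUE — free A1,Mu0,Ld1,B0 rp0 wp0
slot 5 (MEM): stall RD_PORT — free A1,Mu0,Ld1,B0 rp0 wp0

reason(slot 5) = RD_PORT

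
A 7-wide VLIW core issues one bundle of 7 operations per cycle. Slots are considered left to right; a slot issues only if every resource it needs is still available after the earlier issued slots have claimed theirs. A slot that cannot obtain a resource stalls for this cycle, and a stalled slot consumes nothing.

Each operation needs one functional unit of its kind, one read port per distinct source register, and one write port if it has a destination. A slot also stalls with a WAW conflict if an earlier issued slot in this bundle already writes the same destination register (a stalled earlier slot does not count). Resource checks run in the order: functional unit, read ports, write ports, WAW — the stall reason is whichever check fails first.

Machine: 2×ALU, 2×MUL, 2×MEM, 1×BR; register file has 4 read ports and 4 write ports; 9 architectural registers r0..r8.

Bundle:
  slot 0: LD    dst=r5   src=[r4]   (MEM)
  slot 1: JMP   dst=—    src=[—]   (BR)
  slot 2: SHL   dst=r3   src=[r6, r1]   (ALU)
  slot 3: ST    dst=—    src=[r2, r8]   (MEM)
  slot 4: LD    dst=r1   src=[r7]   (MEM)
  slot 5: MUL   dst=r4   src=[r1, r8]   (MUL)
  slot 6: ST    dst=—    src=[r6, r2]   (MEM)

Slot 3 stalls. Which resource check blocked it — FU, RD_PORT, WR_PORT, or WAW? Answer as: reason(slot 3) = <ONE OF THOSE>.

(0) want 1×MEM +1rd +1wr — yes → AL2|MU2|ME1|BR1|rd3|wr3
(1) want 1×BR +0rd +0wr — yes → AL2|MU2|ME1|BR0|rd3|wr3
(2) want 1×ALU +2rd +1wr — yes → AL1|MU2|ME1|BR0|rd1|wr2
(3) want 1×MEM +2rd +0wr — RD_PORT → AL1|MU2|ME1|BR0|rd1|wr2
(4) want 1×MEM +1rd +1wr — yes → AL1|MU2|ME0|BR0|rd0|wr1
(5) want 1×MUL +2rd +1wr — RD_PORT → AL1|MU2|ME0|BR0|rd0|wr1
(6) want 1×MEM +2rd +0wr — FU → AL1|MU2|ME0|BR0|rd0|wr1

reason(slot 3) = RD_PORT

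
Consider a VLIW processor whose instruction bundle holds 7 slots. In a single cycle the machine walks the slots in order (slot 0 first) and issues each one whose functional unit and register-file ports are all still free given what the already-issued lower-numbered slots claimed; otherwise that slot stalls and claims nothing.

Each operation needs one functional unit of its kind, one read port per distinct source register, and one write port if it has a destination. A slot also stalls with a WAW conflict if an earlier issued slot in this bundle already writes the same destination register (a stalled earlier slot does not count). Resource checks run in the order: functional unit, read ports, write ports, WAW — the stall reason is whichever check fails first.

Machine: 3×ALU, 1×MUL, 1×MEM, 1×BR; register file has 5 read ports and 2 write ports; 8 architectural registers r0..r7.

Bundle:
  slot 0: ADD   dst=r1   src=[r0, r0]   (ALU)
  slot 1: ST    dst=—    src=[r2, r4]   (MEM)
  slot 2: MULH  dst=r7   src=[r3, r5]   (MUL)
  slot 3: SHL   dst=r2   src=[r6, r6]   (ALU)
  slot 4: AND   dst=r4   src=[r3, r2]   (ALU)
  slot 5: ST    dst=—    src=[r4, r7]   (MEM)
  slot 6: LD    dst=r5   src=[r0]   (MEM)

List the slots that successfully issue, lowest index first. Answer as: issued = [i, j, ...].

slot 0 (ALU): ISSUE — free A2,Mu1,Ld1,B1 rp4 wp1
slot 1 (MEM): ISSUE — free A2,Mu1,Ld0,B1 rp2 wp1
slot 2 (MUL): ISSUE — free A2,Mu0,Ld0,B1 rp0 wp0
slot 3 (ALU): stall RD_PORT — free A2,Mu0,Ld0,B1 rp0 wp0
slot 4 (ALU): stall RD_PORT — free A2,Mu0,Ld0,B1 rp0 wp0
slot 5 (MEM): stall FU — free A2,Mu0,Ld0,B1 rp0 wp0
slot 6 (MEM): stall FU — free A2,Mu0,Ld0,B1 rp0 wp0

issued = [0, 1, 2]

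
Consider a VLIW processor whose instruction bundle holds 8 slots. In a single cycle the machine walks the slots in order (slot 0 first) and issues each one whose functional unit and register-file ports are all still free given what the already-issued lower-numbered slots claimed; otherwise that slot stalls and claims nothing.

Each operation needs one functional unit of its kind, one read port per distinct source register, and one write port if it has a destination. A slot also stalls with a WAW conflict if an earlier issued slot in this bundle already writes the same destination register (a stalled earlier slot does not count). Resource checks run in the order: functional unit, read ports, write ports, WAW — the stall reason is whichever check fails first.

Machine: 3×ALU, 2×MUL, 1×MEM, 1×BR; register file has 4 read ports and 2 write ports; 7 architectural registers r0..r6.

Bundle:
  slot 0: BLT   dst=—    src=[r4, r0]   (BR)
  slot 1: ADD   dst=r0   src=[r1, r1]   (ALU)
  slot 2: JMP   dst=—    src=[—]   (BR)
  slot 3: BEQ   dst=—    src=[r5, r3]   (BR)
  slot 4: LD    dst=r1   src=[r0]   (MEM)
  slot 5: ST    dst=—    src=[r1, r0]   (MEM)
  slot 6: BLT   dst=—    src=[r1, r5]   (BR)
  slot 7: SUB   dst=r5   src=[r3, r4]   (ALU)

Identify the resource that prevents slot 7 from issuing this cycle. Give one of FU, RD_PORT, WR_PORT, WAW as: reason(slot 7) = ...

reason(slot 7) = RD_PORT

[0] BR needs rd=2 wr=0: ok; after: ALU=3 MUL=2 MEM=1 BR=0, R=2, W=2
[1] ALU needs rd=1 wr=1: ok; after: ALU=2 MUL=2 MEM=1 BR=0, R=1, W=1
[2] BR needs rd=0 wr=0: FU; after: ALU=2 MUL=2 MEM=1 BR=0, R=1, W=1
[3] BR needs rd=2 wr=0: FU; after: ALU=2 MUL=2 MEM=1 BR=0, R=1, W=1
[4] MEM needs rd=1 wr=1: ok; after: ALU=2 MUL=2 MEM=0 BR=0, R=0, W=0
[5] MEM needs rd=2 wr=0: FU; after: ALU=2 MUL=2 MEM=0 BR=0, R=0, W=0
[6] BR needs rd=2 wr=0: FU; after: ALU=2 MUL=2 MEM=0 BR=0, R=0, W=0
[7] ALU needs rd=2 wr=1: RD_PORT; after: ALU=2 MUL=2 MEM=0 BR=0, R=0, W=0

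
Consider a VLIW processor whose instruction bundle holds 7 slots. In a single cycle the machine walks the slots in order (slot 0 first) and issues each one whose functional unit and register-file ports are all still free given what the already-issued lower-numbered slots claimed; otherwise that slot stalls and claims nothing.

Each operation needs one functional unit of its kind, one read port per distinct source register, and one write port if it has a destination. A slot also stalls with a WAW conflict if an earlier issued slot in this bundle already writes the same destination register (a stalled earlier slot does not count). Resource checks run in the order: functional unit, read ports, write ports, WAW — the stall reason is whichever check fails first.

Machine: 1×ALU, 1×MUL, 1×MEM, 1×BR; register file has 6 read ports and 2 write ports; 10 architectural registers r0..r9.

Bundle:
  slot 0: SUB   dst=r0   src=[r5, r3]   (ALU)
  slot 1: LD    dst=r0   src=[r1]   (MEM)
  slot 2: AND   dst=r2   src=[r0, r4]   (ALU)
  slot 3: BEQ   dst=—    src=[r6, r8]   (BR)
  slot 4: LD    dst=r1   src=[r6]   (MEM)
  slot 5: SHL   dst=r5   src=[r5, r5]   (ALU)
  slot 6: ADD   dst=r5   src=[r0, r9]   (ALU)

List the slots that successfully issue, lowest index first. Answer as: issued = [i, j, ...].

issued = [0, 3, 4]

slot 0 (ALU): ISSUE — free A0,Mu1,Ld1,B1 rp4 wp1
slot 1 (MEM): stall WAW — free A0,Mu1,Ld1,B1 rp4 wp1
slot 2 (ALU): stall FU — free A0,Mu1,Ld1,B1 rp4 wp1
slot 3 (BR): ISSUE — free A0,Mu1,Ld1,B0 rp2 wp1
slot 4 (MEM): ISSUE — free A0,Mu1,Ld0,B0 rp1 wp0
slot 5 (ALU): stall FU — free A0,Mu1,Ld0,B0 rp1 wp0
slot 6 (ALU): stall FU — free A0,Mu1,Ld0,B0 rp1 wp0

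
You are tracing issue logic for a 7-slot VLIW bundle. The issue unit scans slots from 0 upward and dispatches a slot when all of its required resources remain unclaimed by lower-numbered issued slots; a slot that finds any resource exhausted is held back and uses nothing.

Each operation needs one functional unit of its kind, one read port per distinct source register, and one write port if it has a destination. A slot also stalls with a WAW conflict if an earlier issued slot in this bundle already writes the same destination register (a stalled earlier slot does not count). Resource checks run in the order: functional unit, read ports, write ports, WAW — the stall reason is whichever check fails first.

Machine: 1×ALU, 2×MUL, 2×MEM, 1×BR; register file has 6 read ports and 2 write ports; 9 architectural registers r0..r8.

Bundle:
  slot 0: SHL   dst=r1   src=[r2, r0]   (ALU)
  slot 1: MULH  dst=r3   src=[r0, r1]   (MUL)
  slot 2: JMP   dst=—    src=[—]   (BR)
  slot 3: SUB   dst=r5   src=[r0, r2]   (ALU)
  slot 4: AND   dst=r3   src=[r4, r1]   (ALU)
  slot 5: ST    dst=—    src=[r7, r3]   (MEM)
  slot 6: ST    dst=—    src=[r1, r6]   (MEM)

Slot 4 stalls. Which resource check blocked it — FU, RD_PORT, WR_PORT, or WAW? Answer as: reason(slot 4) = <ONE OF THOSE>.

reason(slot 4) = FU

slot 0 (ALU): ISSUE — free A0,Mu2,Ld2,B1 rp4 wp1
slot 1 (MUL): ISSUE — free A0,Mu1,Ld2,B1 rp2 wp0
slot 2 (BR): ISSUE — free A0,Mu1,Ld2,B0 rp2 wp0
slot 3 (ALU): stall FU — free A0,Mu1,Ld2,B0 rp2 wp0
slot 4 (ALU): stall FU — free A0,Mu1,Ld2,B0 rp2 wp0
slot 5 (MEM): ISSUE — free A0,Mu1,Ld1,B0 rp0 wp0
slot 6 (MEM): stall RD_PORT — free A0,Mu1,Ld1,B0 rp0 wp0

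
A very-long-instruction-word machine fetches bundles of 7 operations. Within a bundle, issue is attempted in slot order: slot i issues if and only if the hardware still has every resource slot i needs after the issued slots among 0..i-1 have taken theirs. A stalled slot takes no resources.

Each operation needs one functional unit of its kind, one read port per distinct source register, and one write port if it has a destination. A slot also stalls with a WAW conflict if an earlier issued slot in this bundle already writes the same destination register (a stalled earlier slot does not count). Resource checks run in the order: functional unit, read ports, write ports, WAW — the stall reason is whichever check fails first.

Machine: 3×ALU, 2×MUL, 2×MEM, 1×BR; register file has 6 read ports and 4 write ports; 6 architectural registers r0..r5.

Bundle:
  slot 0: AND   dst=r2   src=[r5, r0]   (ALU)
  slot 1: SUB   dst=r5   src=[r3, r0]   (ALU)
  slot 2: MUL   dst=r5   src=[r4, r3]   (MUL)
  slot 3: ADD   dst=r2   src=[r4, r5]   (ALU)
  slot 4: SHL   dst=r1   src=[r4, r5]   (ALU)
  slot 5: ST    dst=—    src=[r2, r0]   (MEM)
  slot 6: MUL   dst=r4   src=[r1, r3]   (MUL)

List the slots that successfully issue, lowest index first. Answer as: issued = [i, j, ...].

issued = [0, 1, 4]

slot 0 (ALU): ISSUE — free A2,Mu2,Ld2,B1 rp4 wp3
slot 1 (ALU): ISSUE — free A1,Mu2,Ld2,B1 rp2 wp2
slot 2 (MUL): stall WAW — free A1,Mu2,Ld2,B1 rp2 wp2
slot 3 (ALU): stall WAW — free A1,Mu2,Ld2,B1 rp2 wp2
slot 4 (ALU): ISSUE — free A0,Mu2,Ld2,B1 rp0 wp1
slot 5 (MEM): stall RD_PORT — free A0,Mu2,Ld2,B1 rp0 wp1
slot 6 (MUL): stall RD_PORT — free A0,Mu2,Ld2,B1 rp0 wp1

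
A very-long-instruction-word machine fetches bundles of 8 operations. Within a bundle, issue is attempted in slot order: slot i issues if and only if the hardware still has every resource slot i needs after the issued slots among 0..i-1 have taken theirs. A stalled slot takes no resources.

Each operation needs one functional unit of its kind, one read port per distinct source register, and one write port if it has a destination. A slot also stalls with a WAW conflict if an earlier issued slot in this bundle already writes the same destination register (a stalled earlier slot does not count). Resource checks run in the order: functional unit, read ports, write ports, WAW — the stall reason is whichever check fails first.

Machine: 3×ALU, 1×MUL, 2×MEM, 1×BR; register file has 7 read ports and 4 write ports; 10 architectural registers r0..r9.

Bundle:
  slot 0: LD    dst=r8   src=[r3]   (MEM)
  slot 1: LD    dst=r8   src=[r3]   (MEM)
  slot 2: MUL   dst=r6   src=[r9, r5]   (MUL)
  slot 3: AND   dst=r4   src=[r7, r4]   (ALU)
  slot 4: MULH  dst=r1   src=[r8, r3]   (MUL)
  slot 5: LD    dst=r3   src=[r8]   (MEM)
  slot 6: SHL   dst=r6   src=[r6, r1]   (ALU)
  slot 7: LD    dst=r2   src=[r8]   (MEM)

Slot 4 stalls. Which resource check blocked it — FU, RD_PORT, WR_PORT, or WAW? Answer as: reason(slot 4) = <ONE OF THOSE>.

(0) want 1×MEM +1rd +1wr — yes → AL3|MU1|ME1|BR1|rd6|wr3
(1) want 1×MEM +1rd +1wr — WAW → AL3|MU1|ME1|BR1|rd6|wr3
(2) want 1×MUL +2rd +1wr — yes → AL3|MU0|ME1|BR1|rd4|wr2
(3) want 1×ALU +2rd +1wr — yes → AL2|MU0|ME1|BR1|rd2|wr1
(4) want 1×MUL +2rd +1wr — FU → AL2|MU0|ME1|BR1|rd2|wr1
(5) want 1×MEM +1rd +1wr — yes → AL2|MU0|ME0|BR1|rd1|wr0
(6) want 1×ALU +2rd +1wr — RD_PORT → AL2|MU0|ME0|BR1|rd1|wr0
(7) want 1×MEM +1rd +1wr — FU → AL2|MU0|ME0|BR1|rd1|wr0

reason(slot 4) = FU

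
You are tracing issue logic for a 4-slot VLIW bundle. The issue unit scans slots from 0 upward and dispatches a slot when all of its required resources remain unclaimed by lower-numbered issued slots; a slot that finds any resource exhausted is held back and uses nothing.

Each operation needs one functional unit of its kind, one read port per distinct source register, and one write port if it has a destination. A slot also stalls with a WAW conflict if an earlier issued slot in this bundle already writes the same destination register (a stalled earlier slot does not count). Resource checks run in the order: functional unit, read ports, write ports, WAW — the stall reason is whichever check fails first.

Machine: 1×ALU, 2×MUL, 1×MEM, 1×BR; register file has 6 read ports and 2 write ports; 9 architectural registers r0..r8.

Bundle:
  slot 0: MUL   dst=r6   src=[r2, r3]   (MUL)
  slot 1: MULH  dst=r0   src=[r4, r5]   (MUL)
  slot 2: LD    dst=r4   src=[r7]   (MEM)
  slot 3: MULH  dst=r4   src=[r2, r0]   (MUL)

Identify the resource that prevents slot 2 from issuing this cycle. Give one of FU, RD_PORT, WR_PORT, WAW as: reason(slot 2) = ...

[0] MUL needs rd=2 wr=1: ok; after: ALU=1 MUL=1 MEM=1 BR=1, R=4, W=1
[1] MUL needs rd=2 wr=1: ok; after: ALU=1 MUL=0 MEM=1 BR=1, R=2, W=0
[2] MEM needs rd=1 wr=1: WR_PORT; after: ALU=1 MUL=0 MEM=1 BR=1, R=2, W=0
[3] MUL needs rd=2 wr=1: FU; after: ALU=1 MUL=0 MEM=1 BR=1, R=2, W=0

reason(slot 2) = WR_PORT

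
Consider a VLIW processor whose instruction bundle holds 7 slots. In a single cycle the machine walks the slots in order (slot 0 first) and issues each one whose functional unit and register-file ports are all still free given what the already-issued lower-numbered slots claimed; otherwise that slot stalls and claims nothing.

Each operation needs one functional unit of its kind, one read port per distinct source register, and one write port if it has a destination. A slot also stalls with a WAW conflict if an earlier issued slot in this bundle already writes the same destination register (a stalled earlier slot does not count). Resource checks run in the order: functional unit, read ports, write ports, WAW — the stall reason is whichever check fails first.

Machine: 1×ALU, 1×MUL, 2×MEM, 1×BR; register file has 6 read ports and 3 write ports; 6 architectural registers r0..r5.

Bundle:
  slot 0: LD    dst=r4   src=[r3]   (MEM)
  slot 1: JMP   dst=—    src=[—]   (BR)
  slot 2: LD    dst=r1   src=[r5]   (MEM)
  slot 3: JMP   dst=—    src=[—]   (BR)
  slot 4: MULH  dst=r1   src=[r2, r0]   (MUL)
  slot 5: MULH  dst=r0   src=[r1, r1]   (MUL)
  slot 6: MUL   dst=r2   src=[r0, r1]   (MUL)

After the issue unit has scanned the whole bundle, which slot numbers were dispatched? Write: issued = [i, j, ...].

issued = [0, 1, 2, 5]

(0) want 1×MEM +1rd +1wr — yes → AL1|MU1|ME1|BR1|rd5|wr2
(1) want 1×BR +0rd +0wr — yes → AL1|MU1|ME1|BR0|rd5|wr2
(2) want 1×MEM +1rd +1wr — yes → AL1|MU1|ME0|BR0|rd4|wr1
(3) want 1×BR +0rd +0wr — FU → AL1|MU1|ME0|BR0|rd4|wr1
(4) want 1×MUL +2rd +1wr — WAW → AL1|MU1|ME0|BR0|rd4|wr1
(5) want 1×MUL +1rd +1wr — yes → AL1|MU0|ME0|BR0|rd3|wr0
(6) want 1×MUL +2rd +1wr — FU → AL1|MU0|ME0|BR0|rd3|wr0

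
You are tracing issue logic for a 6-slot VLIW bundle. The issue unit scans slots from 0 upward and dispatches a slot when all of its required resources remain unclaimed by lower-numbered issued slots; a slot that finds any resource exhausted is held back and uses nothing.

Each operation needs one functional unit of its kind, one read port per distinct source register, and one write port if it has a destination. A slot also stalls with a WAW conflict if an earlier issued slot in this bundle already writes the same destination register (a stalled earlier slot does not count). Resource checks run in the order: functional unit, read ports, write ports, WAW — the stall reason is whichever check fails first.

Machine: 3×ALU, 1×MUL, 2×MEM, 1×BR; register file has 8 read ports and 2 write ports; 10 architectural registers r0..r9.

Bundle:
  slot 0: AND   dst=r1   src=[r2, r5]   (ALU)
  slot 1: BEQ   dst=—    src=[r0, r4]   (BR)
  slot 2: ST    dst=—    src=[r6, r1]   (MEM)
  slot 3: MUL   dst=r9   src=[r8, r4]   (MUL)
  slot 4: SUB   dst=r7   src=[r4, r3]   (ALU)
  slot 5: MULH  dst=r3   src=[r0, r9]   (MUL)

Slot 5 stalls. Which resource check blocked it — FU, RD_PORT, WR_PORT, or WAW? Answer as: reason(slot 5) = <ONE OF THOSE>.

reason(slot 5) = FU

  0. ALU→r1 ⇒ go  {2A/1Mu/2Ld/1B | 6r 1w}
  1. BR ⇒ go  {2A/1Mu/2Ld/0B | 4r 1w}
  2. MEM ⇒ go  {2A/1Mu/1Ld/0B | 2r 1w}
  3. MUL→r9 ⇒ go  {2A/0Mu/1Ld/0B | 0r 0w}
  4. ALU→r7 ⇒ no(RD_PORT)  {2A/0Mu/1Ld/0B | 0r 0w}
  5. MUL→r3 ⇒ no(FU)  {2A/0Mu/1Ld/0B | 0r 0w}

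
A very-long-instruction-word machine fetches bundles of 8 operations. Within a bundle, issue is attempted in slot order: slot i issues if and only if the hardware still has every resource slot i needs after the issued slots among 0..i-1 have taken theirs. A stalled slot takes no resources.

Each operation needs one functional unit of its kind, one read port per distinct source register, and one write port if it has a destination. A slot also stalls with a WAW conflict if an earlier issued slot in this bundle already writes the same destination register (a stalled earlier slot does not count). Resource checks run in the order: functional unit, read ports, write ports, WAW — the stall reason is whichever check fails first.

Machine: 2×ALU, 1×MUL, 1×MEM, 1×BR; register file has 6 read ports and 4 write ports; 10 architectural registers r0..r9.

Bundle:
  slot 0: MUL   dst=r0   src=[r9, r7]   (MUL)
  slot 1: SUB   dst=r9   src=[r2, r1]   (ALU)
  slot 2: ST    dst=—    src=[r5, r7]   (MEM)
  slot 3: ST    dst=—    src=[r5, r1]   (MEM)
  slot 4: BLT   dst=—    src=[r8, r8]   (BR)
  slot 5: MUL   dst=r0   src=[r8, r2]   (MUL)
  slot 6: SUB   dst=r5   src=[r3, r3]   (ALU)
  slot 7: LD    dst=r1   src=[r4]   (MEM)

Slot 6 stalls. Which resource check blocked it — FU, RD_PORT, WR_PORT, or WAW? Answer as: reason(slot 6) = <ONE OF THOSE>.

[0] MUL needs rd=2 wr=1: ok; after: ALU=2 MUL=0 MEM=1 BR=1, R=4, W=3
[1] ALU needs rd=2 wr=1: ok; after: ALU=1 MUL=0 MEM=1 BR=1, R=2, W=2
[2] MEM needs rd=2 wr=0: ok; after: ALU=1 MUL=0 MEM=0 BR=1, R=0, W=2
[3] MEM needs rd=2 wr=0: FU; after: ALU=1 MUL=0 MEM=0 BR=1, R=0, W=2
[4] BR needs rd=1 wr=0: RD_PORT; after: ALU=1 MUL=0 MEM=0 BR=1, R=0, W=2
[5] MUL needs rd=2 wr=1: FU; after: ALU=1 MUL=0 MEM=0 BR=1, R=0, W=2
[6] ALU needs rd=1 wr=1: RD_PORT; after: ALU=1 MUL=0 MEM=0 BR=1, R=0, W=2
[7] MEM needs rd=1 wr=1: FU; after: ALU=1 MUL=0 MEM=0 BR=1, R=0, W=2

reason(slot 6) = RD_PORT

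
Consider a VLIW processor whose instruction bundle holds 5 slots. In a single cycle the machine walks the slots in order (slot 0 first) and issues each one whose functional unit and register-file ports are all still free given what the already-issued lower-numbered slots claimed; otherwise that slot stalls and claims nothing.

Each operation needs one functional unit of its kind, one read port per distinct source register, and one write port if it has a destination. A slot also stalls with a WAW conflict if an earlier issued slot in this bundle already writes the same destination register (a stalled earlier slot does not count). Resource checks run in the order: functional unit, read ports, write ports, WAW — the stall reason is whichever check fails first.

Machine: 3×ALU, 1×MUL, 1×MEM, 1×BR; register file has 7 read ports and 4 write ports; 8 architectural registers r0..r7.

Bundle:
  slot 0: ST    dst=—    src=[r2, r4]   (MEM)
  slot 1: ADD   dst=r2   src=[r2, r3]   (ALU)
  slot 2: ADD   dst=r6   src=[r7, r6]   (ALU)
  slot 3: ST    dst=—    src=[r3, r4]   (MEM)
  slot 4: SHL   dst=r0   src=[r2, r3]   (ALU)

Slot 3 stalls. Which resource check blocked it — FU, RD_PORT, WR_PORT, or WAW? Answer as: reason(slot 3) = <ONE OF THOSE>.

slot 0 (MEM): ISSUE — free A3,Mu1,Ld0,B1 rp5 wp4
slot 1 (ALU): ISSUE — free A2,Mu1,Ld0,B1 rp3 wp3
slot 2 (ALU): ISSUE — free A1,Mu1,Ld0,B1 rp1 wp2
slot 3 (MEM): stall FU — free A1,Mu1,Ld0,B1 rp1 wp2
slot 4 (ALU): stall RD_PORT — free A1,Mu1,Ld0,B1 rp1 wp2

reason(slot 3) = FU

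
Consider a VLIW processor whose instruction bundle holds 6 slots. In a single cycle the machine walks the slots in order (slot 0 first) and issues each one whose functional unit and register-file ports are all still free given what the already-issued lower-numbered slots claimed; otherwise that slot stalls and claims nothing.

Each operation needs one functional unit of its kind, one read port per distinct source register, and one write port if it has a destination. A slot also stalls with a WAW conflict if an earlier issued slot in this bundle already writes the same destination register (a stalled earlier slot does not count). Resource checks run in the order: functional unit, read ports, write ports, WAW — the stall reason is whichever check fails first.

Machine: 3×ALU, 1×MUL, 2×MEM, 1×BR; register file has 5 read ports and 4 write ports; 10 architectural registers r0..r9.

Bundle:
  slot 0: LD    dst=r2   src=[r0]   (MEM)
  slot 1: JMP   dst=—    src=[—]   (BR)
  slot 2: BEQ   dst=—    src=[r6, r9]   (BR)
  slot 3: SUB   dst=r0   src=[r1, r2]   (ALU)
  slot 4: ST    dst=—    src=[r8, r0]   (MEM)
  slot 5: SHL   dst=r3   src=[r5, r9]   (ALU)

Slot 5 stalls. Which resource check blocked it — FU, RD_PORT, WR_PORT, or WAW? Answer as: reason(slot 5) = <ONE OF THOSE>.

reason(slot 5) = RD_PORT

slot 0 (MEM): ISSUE — free A3,Mu1,Ld1,B1 rp4 wp3
slot 1 (BR): ISSUE — free A3,Mu1,Ld1,B0 rp4 wp3
slot 2 (BR): stall FU — free A3,Mu1,Ld1,B0 rp4 wp3
slot 3 (ALU): ISSUE — free A2,Mu1,Ld1,B0 rp2 wp2
slot 4 (MEM): ISSUE — free A2,Mu1,Ld0,B0 rp0 wp2
slot 5 (ALU): stall RD_PORT — free A2,Mu1,Ld0,B0 rp0 wp2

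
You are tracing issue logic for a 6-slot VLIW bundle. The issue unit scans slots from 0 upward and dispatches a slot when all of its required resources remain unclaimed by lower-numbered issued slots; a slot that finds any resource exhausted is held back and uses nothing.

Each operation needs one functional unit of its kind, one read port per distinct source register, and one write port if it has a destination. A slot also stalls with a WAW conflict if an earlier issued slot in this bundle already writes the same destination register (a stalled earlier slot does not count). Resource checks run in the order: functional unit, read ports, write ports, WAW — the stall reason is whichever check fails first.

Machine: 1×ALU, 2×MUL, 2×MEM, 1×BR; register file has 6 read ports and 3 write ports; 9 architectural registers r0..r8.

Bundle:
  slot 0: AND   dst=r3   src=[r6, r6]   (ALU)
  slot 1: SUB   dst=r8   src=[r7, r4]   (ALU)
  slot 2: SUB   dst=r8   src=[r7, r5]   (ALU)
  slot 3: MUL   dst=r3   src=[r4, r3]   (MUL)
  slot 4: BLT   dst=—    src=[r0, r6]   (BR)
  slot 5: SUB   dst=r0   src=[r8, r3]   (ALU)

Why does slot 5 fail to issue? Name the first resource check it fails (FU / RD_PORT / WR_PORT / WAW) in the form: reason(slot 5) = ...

reason(slot 5) = FU

#0 ALU src=r6,r6 dispatched  <A:0 Mu:2 Ld:2 B:1 rd:5 wr:2>
#1 ALU src=r7,r4 held:FU  <A:0 Mu:2 Ld:2 B:1 rd:5 wr:2>
#2 ALU src=r7,r5 held:FU  <A:0 Mu:2 Ld:2 B:1 rd:5 wr:2>
#3 MUL src=r4,r3 held:WAW  <A:0 Mu:2 Ld:2 B:1 rd:5 wr:2>
#4 BR src=r0,r6 dispatched  <A:0 Mu:2 Ld:2 B:0 rd:3 wr:2>
#5 ALU src=r8,r3 held:FU  <A:0 Mu:2 Ld:2 B:0 rd:3 wr:2>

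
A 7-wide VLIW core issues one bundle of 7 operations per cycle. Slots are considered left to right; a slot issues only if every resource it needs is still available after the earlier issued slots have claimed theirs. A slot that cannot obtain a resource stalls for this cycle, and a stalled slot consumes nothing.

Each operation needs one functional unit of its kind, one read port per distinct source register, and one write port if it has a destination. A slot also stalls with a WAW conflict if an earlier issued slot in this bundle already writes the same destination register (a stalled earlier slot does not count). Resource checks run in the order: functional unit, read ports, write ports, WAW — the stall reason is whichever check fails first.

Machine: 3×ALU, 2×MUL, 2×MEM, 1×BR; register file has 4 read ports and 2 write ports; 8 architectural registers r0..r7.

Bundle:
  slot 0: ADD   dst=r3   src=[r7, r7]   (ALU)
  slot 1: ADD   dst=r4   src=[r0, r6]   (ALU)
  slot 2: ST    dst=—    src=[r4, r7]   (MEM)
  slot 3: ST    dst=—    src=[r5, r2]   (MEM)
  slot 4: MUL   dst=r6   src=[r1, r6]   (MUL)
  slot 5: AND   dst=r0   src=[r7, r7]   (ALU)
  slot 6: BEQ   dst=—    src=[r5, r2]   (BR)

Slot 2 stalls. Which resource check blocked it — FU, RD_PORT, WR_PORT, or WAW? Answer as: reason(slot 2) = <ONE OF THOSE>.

  0. ALU→r3 ⇒ go  {2A/2Mu/2Ld/1B | 3r 1w}
  1. ALU→r4 ⇒ go  {1A/2Mu/2Ld/1B | 1r 0w}
  2. MEM ⇒ no(RD_PORT)  {1A/2Mu/2Ld/1B | 1r 0w}
  3. MEM ⇒ no(RD_PORT)  {1A/2Mu/2Ld/1B | 1r 0w}
  4. MUL→r6 ⇒ no(RD_PORT)  {1A/2Mu/2Ld/1B | 1r 0w}
  5. ALU→r0 ⇒ no(WR_PORT)  {1A/2Mu/2Ld/1B | 1r 0w}
  6. BR ⇒ no(RD_PORT)  {1A/2Mu/2Ld/1B | 1r 0w}

reason(slot 2) = RD_PORT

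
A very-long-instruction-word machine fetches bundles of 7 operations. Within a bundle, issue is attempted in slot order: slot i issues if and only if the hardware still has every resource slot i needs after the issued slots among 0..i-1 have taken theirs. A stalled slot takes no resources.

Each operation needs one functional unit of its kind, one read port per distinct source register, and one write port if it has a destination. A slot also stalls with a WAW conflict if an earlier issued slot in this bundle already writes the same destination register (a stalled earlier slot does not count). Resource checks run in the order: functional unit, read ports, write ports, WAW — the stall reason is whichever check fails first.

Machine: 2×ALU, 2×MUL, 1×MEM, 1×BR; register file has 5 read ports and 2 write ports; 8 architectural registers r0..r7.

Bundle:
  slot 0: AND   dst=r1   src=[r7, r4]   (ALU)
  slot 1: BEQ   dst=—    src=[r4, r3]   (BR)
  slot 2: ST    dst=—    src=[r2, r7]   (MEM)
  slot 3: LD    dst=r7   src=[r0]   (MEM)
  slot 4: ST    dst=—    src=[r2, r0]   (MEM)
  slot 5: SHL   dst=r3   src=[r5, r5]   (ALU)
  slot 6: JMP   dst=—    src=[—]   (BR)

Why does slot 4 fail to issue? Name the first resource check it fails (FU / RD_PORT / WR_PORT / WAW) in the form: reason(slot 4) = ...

(0) want 1×ALU +2rd +1wr — yes → AL1|MU2|ME1|BR1|rd3|wr1
(1) want 1×BR +2rd +0wr — yes → AL1|MU2|ME1|BR0|rd1|wr1
(2) want 1×MEM +2rd +0wr — RD_PORT → AL1|MU2|ME1|BR0|rd1|wr1
(3) want 1×MEM +1rd +1wr — yes → AL1|MU2|ME0|BR0|rd0|wr0
(4) want 1×MEM +2rd +0wr — FU → AL1|MU2|ME0|BR0|rd0|wr0
(5) want 1×ALU +1rd +1wr — RD_PORT → AL1|MU2|ME0|BR0|rd0|wr0
(6) want 1×BR +0rd +0wr — FU → AL1|MU2|ME0|BR0|rd0|wr0

reason(slot 4) = FU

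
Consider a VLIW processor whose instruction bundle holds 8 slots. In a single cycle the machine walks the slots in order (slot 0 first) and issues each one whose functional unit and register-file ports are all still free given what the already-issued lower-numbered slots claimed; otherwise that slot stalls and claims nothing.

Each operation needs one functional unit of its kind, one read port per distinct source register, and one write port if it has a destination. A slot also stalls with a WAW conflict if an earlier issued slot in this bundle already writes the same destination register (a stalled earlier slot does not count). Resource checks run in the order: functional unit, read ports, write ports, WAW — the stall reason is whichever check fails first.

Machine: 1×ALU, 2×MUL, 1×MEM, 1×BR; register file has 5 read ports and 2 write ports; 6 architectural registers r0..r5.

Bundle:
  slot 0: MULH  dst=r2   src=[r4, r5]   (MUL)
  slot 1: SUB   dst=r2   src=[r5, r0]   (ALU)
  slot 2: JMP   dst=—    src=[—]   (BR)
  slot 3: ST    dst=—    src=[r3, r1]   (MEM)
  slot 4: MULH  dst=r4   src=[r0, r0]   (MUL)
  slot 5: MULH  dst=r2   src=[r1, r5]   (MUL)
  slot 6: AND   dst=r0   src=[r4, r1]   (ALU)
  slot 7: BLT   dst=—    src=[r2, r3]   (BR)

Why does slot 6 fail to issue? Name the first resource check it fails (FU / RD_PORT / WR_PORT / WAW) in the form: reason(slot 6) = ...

[0] MUL needs rd=2 wr=1: ok; after: ALU=1 MUL=1 MEM=1 BR=1, R=3, W=1
[1] ALU needs rd=2 wr=1: WAW; after: ALU=1 MUL=1 MEM=1 BR=1, R=3, W=1
[2] BR needs rd=0 wr=0: ok; after: ALU=1 MUL=1 MEM=1 BR=0, R=3, W=1
[3] MEM needs rd=2 wr=0: ok; after: ALU=1 MUL=1 MEM=0 BR=0, R=1, W=1
[4] MUL needs rd=1 wr=1: ok; after: ALU=1 MUL=0 MEM=0 BR=0, R=0, W=0
[5] MUL needs rd=2 wr=1: FU; after: ALU=1 MUL=0 MEM=0 BR=0, R=0, W=0
[6] ALU needs rd=2 wr=1: RD_PORT; after: ALU=1 MUL=0 MEM=0 BR=0, R=0, W=0
[7] BR needs rd=2 wr=0: FU; after: ALU=1 MUL=0 MEM=0 BR=0, R=0, W=0

reason(slot 6) = RD_PORT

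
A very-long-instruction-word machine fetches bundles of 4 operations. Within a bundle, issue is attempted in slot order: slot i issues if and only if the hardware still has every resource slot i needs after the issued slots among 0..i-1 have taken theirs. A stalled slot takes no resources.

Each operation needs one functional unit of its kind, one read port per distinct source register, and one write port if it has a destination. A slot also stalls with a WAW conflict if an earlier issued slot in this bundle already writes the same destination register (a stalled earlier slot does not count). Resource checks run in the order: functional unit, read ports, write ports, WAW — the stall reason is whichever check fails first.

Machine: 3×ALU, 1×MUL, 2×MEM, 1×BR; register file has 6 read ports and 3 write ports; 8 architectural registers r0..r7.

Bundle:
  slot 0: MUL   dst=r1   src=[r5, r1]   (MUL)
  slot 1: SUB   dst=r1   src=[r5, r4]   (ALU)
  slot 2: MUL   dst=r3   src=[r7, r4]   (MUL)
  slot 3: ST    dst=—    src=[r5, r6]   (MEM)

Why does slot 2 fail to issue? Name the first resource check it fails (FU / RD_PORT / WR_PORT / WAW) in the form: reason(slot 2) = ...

  0. MUL→r1 ⇒ go  {3A/0Mu/2Ld/1B | 4r 2w}
  1. ALU→r1 ⇒ no(WAW)  {3A/0Mu/2Ld/1B | 4r 2w}
  2. MUL→r3 ⇒ no(FU)  {3A/0Mu/2Ld/1B | 4r 2w}
  3. MEM ⇒ go  {3A/0Mu/1Ld/1B | 2r 2w}

reason(slot 2) = FU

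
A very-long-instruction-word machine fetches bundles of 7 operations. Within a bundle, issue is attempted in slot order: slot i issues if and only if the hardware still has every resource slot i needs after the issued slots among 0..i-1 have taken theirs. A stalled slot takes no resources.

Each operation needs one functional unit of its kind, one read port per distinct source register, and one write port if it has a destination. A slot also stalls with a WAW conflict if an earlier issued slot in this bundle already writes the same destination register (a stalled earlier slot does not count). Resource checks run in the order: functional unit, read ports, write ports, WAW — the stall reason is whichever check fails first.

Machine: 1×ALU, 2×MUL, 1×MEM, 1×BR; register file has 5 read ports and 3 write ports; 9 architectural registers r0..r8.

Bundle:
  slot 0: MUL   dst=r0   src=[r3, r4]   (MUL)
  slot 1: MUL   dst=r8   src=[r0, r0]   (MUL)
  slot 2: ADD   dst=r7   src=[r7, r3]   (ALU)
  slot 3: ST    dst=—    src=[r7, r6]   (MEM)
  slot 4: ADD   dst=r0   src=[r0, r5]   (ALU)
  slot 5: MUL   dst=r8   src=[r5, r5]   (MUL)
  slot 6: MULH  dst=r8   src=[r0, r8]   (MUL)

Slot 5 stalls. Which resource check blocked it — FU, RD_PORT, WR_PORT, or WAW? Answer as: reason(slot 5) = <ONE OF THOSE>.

[0] MUL needs rd=2 wr=1: ok; after: ALU=1 MUL=1 MEM=1 BR=1, R=3, W=2
[1] MUL needs rd=1 wr=1: ok; after: ALU=1 MUL=0 MEM=1 BR=1, R=2, W=1
[2] ALU needs rd=2 wr=1: ok; after: ALU=0 MUL=0 MEM=1 BR=1, R=0, W=0
[3] MEM needs rd=2 wr=0: RD_PORT; after: ALU=0 MUL=0 MEM=1 BR=1, R=0, W=0
[4] ALU needs rd=2 wr=1: FU; after: ALU=0 MUL=0 MEM=1 BR=1, R=0, W=0
[5] MUL needs rd=1 wr=1: FU; after: ALU=0 MUL=0 MEM=1 BR=1, R=0, W=0
[6] MUL needs rd=2 wr=1: FU; after: ALU=0 MUL=0 MEM=1 BR=1, R=0, W=0

reason(slot 5) = FU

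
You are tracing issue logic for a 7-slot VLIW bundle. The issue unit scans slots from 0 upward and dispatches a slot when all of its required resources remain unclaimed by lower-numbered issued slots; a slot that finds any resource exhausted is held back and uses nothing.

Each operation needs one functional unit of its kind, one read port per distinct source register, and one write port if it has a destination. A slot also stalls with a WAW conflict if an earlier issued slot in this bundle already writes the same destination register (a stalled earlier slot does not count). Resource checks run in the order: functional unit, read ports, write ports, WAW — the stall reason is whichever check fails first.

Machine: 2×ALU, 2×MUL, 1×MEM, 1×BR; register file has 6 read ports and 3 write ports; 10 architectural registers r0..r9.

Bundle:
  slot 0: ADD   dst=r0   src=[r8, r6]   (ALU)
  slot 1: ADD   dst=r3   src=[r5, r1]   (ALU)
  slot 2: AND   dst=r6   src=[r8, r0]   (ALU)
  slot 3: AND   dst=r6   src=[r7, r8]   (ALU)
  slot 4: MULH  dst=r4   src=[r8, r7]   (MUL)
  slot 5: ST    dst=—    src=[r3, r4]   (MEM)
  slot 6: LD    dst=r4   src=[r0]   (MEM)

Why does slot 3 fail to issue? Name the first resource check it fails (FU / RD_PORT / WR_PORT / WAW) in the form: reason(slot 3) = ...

slot 0 (ALU): ISSUE — free A1,Mu2,Ld1,B1 rp4 wp2
slot 1 (ALU): ISSUE — free A0,Mu2,Ld1,B1 rp2 wp1
slot 2 (ALU): stall FU — free A0,Mu2,Ld1,B1 rp2 wp1
slot 3 (ALU): stall FU — free A0,Mu2,Ld1,B1 rp2 wp1
slot 4 (MUL): ISSUE — free A0,Mu1,Ld1,B1 rp0 wp0
slot 5 (MEM): stall RD_PORT — free A0,Mu1,Ld1,B1 rp0 wp0
slot 6 (MEM): stall RD_PORT — free A0,Mu1,Ld1,B1 rp0 wp0

reason(slot 3) = FU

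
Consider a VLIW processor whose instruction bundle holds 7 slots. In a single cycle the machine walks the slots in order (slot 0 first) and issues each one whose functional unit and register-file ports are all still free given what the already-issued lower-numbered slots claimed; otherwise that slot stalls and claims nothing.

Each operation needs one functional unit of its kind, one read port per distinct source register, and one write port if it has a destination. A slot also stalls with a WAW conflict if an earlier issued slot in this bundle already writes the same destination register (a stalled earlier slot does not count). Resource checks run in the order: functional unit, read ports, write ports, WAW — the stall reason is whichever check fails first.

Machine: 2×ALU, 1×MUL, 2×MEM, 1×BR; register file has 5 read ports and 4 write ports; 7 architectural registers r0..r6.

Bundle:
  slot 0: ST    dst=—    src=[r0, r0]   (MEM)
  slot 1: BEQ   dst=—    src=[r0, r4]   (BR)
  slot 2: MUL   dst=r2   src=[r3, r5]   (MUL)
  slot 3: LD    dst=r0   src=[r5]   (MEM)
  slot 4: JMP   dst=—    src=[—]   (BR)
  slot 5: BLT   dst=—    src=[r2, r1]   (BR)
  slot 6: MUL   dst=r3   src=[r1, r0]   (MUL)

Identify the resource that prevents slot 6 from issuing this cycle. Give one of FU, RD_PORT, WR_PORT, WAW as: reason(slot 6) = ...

  0. MEM ⇒ go  {2A/1Mu/1Ld/1B | 4r 4w}
  1. BR ⇒ go  {2A/1Mu/1Ld/0B | 2r 4w}
  2. MUL→r2 ⇒ go  {2A/0Mu/1Ld/0B | 0r 3w}
  3. MEM→r0 ⇒ no(RD_PORT)  {2A/0Mu/1Ld/0B | 0r 3w}
  4. BR ⇒ no(FU)  {2A/0Mu/1Ld/0B | 0r 3w}
  5. BR ⇒ no(FU)  {2A/0Mu/1Ld/0B | 0r 3w}
  6. MUL→r3 ⇒ no(FU)  {2A/0Mu/1Ld/0B | 0r 3w}

reason(slot 6) = FU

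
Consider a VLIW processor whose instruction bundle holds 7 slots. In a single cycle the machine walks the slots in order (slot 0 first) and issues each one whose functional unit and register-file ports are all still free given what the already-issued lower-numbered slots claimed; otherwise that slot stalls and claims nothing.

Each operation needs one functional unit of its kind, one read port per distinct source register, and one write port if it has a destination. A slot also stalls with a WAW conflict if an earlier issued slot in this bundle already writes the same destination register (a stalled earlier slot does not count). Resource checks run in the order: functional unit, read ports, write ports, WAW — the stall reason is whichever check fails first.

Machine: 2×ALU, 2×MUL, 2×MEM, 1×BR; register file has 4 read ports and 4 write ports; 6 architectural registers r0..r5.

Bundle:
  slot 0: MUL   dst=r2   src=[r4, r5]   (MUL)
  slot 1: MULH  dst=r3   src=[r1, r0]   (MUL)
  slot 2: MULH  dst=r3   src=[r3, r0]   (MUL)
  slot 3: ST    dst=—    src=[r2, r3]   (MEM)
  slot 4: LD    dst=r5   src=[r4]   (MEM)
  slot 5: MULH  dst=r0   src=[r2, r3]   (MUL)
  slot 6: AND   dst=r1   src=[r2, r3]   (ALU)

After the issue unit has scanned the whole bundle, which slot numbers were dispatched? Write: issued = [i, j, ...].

issued = [0, 1]

#0 MUL src=r4,r5 dispatched  <A:2 Mu:1 Ld:2 B:1 rd:2 wr:3>
#1 MUL src=r1,r0 dispatched  <A:2 Mu:0 Ld:2 B:1 rd:0 wr:2>
#2 MUL src=r3,r0 held:FU  <A:2 Mu:0 Ld:2 B:1 rd:0 wr:2>
#3 MEM src=r2,r3 held:RD_PORT  <A:2 Mu:0 Ld:2 B:1 rd:0 wr:2>
#4 MEM src=r4 held:RD_PORT  <A:2 Mu:0 Ld:2 B:1 rd:0 wr:2>
#5 MUL src=r2,r3 held:FU  <A:2 Mu:0 Ld:2 B:1 rd:0 wr:2>
#6 ALU src=r2,r3 held:RD_PORT  <A:2 Mu:0 Ld:2 B:1 rd:0 wr:2>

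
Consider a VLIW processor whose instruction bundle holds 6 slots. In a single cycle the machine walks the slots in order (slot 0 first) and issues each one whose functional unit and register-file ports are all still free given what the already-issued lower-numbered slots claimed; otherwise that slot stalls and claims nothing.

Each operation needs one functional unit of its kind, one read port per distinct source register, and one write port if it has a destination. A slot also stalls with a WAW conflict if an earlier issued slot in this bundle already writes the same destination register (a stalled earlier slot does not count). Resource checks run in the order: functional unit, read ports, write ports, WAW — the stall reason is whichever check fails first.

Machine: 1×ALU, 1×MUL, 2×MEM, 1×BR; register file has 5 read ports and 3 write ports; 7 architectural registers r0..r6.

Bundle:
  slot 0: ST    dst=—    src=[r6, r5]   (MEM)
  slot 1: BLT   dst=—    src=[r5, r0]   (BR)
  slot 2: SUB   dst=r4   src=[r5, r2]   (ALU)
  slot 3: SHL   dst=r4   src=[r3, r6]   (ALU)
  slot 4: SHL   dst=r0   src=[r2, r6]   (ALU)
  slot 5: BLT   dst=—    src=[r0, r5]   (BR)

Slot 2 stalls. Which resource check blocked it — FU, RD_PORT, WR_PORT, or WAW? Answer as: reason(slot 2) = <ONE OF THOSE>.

reason(slot 2) = RD_PORT

  0. MEM ⇒ go  {1A/1Mu/1Ld/1B | 3r 3w}
  1. BR ⇒ go  {1A/1Mu/1Ld/0B | 1r 3w}
  2. ALU→r4 ⇒ no(RD_PORT)  {1A/1Mu/1Ld/0B | 1r 3w}
  3. ALU→r4 ⇒ no(RD_PORT)  {1A/1Mu/1Ld/0B | 1r 3w}
  4. ALU→r0 ⇒ no(RD_PORT)  {1A/1Mu/1Ld/0B | 1r 3w}
  5. BR ⇒ no(FU)  {1A/1Mu/1Ld/0B | 1r 3w}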